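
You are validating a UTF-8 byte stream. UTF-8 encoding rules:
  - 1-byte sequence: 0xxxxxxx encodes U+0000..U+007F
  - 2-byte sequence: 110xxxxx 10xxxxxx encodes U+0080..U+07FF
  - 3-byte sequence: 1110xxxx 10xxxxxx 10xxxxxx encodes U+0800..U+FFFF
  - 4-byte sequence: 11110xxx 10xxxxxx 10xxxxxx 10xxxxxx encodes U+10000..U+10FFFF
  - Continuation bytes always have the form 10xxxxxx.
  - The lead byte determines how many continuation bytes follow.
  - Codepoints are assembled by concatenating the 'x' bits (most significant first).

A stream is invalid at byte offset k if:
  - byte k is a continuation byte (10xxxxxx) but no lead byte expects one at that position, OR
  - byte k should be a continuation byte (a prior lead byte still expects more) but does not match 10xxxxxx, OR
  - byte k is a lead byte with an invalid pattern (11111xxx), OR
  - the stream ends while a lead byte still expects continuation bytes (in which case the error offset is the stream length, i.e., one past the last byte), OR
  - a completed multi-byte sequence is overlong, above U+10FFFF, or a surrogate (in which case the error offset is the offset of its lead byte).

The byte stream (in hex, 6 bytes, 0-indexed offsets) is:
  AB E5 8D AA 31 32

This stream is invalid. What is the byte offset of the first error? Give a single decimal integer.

Byte[0]=AB: INVALID lead byte (not 0xxx/110x/1110/11110)

Answer: 0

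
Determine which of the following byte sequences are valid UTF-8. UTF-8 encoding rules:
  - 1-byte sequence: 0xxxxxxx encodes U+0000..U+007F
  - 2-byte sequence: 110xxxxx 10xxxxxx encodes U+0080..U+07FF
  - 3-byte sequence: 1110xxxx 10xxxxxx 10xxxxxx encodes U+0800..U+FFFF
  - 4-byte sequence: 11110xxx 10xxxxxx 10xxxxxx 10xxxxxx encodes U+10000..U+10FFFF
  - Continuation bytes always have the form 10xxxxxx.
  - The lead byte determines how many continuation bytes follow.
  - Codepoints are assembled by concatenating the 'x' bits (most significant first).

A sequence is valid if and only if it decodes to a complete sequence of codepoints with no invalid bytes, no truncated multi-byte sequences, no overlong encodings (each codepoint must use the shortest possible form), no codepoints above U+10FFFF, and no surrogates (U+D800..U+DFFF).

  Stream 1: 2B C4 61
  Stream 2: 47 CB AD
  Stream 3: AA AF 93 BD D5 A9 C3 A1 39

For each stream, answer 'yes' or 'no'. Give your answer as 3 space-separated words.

Stream 1: error at byte offset 2. INVALID
Stream 2: decodes cleanly. VALID
Stream 3: error at byte offset 0. INVALID

Answer: no yes no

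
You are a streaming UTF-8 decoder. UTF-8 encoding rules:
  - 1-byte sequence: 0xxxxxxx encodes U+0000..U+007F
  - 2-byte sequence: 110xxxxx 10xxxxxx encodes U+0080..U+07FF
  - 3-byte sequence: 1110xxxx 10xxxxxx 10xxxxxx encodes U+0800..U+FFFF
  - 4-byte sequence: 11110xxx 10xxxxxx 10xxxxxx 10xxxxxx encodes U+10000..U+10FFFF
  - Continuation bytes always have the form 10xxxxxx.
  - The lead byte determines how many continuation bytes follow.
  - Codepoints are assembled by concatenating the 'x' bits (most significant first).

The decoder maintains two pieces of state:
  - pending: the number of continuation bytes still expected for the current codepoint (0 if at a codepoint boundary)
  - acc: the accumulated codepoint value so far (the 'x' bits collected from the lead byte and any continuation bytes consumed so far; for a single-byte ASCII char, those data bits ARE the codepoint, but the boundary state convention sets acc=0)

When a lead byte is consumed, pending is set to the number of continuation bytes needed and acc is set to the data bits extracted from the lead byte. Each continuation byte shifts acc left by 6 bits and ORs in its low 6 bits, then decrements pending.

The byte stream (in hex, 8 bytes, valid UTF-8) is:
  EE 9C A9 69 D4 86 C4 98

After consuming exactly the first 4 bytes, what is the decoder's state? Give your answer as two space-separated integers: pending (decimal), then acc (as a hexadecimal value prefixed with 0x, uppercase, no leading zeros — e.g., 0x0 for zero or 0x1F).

Byte[0]=EE: 3-byte lead. pending=2, acc=0xE
Byte[1]=9C: continuation. acc=(acc<<6)|0x1C=0x39C, pending=1
Byte[2]=A9: continuation. acc=(acc<<6)|0x29=0xE729, pending=0
Byte[3]=69: 1-byte. pending=0, acc=0x0

Answer: 0 0x0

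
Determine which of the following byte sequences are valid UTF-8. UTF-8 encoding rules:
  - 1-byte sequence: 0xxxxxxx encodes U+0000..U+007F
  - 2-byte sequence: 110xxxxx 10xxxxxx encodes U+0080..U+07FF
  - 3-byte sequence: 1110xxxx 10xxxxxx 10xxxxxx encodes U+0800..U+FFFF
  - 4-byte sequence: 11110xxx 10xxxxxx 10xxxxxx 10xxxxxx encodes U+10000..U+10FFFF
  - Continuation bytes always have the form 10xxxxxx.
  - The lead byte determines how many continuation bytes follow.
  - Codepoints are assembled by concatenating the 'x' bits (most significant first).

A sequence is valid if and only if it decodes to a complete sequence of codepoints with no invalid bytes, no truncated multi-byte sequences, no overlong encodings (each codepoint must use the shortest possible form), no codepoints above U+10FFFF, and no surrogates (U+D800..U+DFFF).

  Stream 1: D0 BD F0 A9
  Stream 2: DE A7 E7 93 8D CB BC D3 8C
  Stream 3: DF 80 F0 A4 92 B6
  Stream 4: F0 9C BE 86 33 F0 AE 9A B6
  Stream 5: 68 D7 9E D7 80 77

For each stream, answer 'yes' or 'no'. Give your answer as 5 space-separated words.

Answer: no yes yes yes yes

Derivation:
Stream 1: error at byte offset 4. INVALID
Stream 2: decodes cleanly. VALID
Stream 3: decodes cleanly. VALID
Stream 4: decodes cleanly. VALID
Stream 5: decodes cleanly. VALID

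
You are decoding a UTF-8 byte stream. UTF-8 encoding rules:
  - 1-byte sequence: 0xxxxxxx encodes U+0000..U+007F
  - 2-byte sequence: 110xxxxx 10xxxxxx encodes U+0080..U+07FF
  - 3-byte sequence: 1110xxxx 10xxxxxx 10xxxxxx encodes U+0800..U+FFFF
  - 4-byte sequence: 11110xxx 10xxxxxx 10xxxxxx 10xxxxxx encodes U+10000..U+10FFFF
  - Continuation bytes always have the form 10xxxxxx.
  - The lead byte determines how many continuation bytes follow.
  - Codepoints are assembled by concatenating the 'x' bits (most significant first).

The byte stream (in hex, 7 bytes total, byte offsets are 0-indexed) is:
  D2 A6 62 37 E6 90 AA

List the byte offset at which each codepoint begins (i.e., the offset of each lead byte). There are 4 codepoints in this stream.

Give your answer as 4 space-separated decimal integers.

Byte[0]=D2: 2-byte lead, need 1 cont bytes. acc=0x12
Byte[1]=A6: continuation. acc=(acc<<6)|0x26=0x4A6
Completed: cp=U+04A6 (starts at byte 0)
Byte[2]=62: 1-byte ASCII. cp=U+0062
Byte[3]=37: 1-byte ASCII. cp=U+0037
Byte[4]=E6: 3-byte lead, need 2 cont bytes. acc=0x6
Byte[5]=90: continuation. acc=(acc<<6)|0x10=0x190
Byte[6]=AA: continuation. acc=(acc<<6)|0x2A=0x642A
Completed: cp=U+642A (starts at byte 4)

Answer: 0 2 3 4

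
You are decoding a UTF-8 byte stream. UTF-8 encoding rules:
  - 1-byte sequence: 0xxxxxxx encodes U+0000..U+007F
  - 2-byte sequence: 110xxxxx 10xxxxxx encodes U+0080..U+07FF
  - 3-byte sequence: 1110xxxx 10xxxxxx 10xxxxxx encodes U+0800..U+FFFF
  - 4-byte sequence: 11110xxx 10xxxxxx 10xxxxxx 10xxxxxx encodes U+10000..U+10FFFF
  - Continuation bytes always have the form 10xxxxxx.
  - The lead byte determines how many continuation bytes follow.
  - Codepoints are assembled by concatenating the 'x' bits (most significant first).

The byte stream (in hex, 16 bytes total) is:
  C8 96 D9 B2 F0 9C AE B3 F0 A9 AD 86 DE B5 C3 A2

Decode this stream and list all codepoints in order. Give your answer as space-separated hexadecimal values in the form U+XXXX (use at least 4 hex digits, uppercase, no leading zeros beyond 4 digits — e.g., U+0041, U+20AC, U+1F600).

Byte[0]=C8: 2-byte lead, need 1 cont bytes. acc=0x8
Byte[1]=96: continuation. acc=(acc<<6)|0x16=0x216
Completed: cp=U+0216 (starts at byte 0)
Byte[2]=D9: 2-byte lead, need 1 cont bytes. acc=0x19
Byte[3]=B2: continuation. acc=(acc<<6)|0x32=0x672
Completed: cp=U+0672 (starts at byte 2)
Byte[4]=F0: 4-byte lead, need 3 cont bytes. acc=0x0
Byte[5]=9C: continuation. acc=(acc<<6)|0x1C=0x1C
Byte[6]=AE: continuation. acc=(acc<<6)|0x2E=0x72E
Byte[7]=B3: continuation. acc=(acc<<6)|0x33=0x1CBB3
Completed: cp=U+1CBB3 (starts at byte 4)
Byte[8]=F0: 4-byte lead, need 3 cont bytes. acc=0x0
Byte[9]=A9: continuation. acc=(acc<<6)|0x29=0x29
Byte[10]=AD: continuation. acc=(acc<<6)|0x2D=0xA6D
Byte[11]=86: continuation. acc=(acc<<6)|0x06=0x29B46
Completed: cp=U+29B46 (starts at byte 8)
Byte[12]=DE: 2-byte lead, need 1 cont bytes. acc=0x1E
Byte[13]=B5: continuation. acc=(acc<<6)|0x35=0x7B5
Completed: cp=U+07B5 (starts at byte 12)
Byte[14]=C3: 2-byte lead, need 1 cont bytes. acc=0x3
Byte[15]=A2: continuation. acc=(acc<<6)|0x22=0xE2
Completed: cp=U+00E2 (starts at byte 14)

Answer: U+0216 U+0672 U+1CBB3 U+29B46 U+07B5 U+00E2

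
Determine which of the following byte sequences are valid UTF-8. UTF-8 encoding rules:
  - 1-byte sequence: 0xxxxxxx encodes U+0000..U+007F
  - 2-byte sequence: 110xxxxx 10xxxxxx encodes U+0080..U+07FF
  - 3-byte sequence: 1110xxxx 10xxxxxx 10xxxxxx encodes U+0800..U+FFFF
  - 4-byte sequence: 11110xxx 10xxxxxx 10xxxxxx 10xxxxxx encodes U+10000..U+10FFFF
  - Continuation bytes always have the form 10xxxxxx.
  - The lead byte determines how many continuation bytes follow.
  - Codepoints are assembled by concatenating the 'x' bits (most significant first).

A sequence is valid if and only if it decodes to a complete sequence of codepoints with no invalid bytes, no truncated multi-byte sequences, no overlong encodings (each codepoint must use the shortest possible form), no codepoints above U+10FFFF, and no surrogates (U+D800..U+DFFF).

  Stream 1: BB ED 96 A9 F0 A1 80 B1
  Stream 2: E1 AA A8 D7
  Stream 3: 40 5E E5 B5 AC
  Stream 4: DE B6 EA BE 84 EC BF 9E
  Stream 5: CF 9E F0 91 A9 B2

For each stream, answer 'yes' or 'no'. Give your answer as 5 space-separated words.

Answer: no no yes yes yes

Derivation:
Stream 1: error at byte offset 0. INVALID
Stream 2: error at byte offset 4. INVALID
Stream 3: decodes cleanly. VALID
Stream 4: decodes cleanly. VALID
Stream 5: decodes cleanly. VALID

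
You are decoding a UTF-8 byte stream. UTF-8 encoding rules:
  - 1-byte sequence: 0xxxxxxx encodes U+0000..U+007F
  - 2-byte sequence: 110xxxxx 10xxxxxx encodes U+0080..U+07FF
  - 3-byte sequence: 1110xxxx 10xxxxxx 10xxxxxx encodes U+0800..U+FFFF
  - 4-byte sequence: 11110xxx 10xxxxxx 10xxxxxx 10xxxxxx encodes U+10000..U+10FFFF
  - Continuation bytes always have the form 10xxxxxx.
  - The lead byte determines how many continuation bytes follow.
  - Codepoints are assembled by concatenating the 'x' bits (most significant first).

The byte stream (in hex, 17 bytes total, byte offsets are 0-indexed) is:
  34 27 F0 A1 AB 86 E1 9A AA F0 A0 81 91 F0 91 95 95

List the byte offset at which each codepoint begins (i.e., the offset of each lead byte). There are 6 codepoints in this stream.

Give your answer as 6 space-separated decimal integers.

Answer: 0 1 2 6 9 13

Derivation:
Byte[0]=34: 1-byte ASCII. cp=U+0034
Byte[1]=27: 1-byte ASCII. cp=U+0027
Byte[2]=F0: 4-byte lead, need 3 cont bytes. acc=0x0
Byte[3]=A1: continuation. acc=(acc<<6)|0x21=0x21
Byte[4]=AB: continuation. acc=(acc<<6)|0x2B=0x86B
Byte[5]=86: continuation. acc=(acc<<6)|0x06=0x21AC6
Completed: cp=U+21AC6 (starts at byte 2)
Byte[6]=E1: 3-byte lead, need 2 cont bytes. acc=0x1
Byte[7]=9A: continuation. acc=(acc<<6)|0x1A=0x5A
Byte[8]=AA: continuation. acc=(acc<<6)|0x2A=0x16AA
Completed: cp=U+16AA (starts at byte 6)
Byte[9]=F0: 4-byte lead, need 3 cont bytes. acc=0x0
Byte[10]=A0: continuation. acc=(acc<<6)|0x20=0x20
Byte[11]=81: continuation. acc=(acc<<6)|0x01=0x801
Byte[12]=91: continuation. acc=(acc<<6)|0x11=0x20051
Completed: cp=U+20051 (starts at byte 9)
Byte[13]=F0: 4-byte lead, need 3 cont bytes. acc=0x0
Byte[14]=91: continuation. acc=(acc<<6)|0x11=0x11
Byte[15]=95: continuation. acc=(acc<<6)|0x15=0x455
Byte[16]=95: continuation. acc=(acc<<6)|0x15=0x11555
Completed: cp=U+11555 (starts at byte 13)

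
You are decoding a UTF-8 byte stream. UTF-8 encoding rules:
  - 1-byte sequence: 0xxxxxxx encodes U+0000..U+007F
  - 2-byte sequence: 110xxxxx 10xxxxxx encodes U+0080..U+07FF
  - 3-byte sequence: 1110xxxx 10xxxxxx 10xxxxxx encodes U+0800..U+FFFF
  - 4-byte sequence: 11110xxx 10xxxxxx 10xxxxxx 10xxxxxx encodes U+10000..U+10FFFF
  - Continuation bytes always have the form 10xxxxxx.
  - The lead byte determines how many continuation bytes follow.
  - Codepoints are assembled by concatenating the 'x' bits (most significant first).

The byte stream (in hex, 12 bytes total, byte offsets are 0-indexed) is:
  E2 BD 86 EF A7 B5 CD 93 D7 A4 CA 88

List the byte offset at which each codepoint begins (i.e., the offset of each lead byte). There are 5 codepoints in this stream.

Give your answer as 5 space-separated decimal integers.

Byte[0]=E2: 3-byte lead, need 2 cont bytes. acc=0x2
Byte[1]=BD: continuation. acc=(acc<<6)|0x3D=0xBD
Byte[2]=86: continuation. acc=(acc<<6)|0x06=0x2F46
Completed: cp=U+2F46 (starts at byte 0)
Byte[3]=EF: 3-byte lead, need 2 cont bytes. acc=0xF
Byte[4]=A7: continuation. acc=(acc<<6)|0x27=0x3E7
Byte[5]=B5: continuation. acc=(acc<<6)|0x35=0xF9F5
Completed: cp=U+F9F5 (starts at byte 3)
Byte[6]=CD: 2-byte lead, need 1 cont bytes. acc=0xD
Byte[7]=93: continuation. acc=(acc<<6)|0x13=0x353
Completed: cp=U+0353 (starts at byte 6)
Byte[8]=D7: 2-byte lead, need 1 cont bytes. acc=0x17
Byte[9]=A4: continuation. acc=(acc<<6)|0x24=0x5E4
Completed: cp=U+05E4 (starts at byte 8)
Byte[10]=CA: 2-byte lead, need 1 cont bytes. acc=0xA
Byte[11]=88: continuation. acc=(acc<<6)|0x08=0x288
Completed: cp=U+0288 (starts at byte 10)

Answer: 0 3 6 8 10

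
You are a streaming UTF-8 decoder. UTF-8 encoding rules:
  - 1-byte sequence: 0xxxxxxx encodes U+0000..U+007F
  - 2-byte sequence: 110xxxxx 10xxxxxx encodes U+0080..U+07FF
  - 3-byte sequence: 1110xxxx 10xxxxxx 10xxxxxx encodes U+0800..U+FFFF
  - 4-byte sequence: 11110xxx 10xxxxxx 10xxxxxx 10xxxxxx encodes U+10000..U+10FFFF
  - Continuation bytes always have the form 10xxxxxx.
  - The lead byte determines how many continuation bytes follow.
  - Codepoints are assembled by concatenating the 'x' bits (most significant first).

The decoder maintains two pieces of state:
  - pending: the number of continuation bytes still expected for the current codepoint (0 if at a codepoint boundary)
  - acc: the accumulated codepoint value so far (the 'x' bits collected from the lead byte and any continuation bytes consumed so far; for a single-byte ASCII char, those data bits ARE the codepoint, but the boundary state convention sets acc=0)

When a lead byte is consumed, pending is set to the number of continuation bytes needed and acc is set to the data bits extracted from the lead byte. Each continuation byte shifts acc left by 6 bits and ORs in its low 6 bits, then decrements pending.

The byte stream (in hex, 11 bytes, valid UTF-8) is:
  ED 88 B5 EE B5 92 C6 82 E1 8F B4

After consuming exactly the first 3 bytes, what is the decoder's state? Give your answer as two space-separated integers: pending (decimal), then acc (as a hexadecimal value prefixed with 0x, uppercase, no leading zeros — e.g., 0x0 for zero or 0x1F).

Answer: 0 0xD235

Derivation:
Byte[0]=ED: 3-byte lead. pending=2, acc=0xD
Byte[1]=88: continuation. acc=(acc<<6)|0x08=0x348, pending=1
Byte[2]=B5: continuation. acc=(acc<<6)|0x35=0xD235, pending=0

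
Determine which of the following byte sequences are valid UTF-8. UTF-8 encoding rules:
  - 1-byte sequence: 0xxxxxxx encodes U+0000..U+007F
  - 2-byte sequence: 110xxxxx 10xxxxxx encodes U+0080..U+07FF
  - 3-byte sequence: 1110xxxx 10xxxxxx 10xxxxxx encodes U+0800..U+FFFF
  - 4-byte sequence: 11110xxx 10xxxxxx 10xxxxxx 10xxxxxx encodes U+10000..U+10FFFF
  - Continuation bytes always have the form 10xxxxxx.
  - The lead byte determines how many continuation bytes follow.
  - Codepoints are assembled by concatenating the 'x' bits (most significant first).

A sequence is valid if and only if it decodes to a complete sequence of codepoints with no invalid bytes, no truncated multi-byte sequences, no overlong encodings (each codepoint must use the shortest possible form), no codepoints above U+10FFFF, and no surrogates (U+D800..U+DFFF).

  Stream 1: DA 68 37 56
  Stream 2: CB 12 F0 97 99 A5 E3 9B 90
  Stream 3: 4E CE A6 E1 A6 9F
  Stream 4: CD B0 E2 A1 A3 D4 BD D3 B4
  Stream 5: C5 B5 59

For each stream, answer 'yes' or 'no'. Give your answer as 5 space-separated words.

Stream 1: error at byte offset 1. INVALID
Stream 2: error at byte offset 1. INVALID
Stream 3: decodes cleanly. VALID
Stream 4: decodes cleanly. VALID
Stream 5: decodes cleanly. VALID

Answer: no no yes yes yes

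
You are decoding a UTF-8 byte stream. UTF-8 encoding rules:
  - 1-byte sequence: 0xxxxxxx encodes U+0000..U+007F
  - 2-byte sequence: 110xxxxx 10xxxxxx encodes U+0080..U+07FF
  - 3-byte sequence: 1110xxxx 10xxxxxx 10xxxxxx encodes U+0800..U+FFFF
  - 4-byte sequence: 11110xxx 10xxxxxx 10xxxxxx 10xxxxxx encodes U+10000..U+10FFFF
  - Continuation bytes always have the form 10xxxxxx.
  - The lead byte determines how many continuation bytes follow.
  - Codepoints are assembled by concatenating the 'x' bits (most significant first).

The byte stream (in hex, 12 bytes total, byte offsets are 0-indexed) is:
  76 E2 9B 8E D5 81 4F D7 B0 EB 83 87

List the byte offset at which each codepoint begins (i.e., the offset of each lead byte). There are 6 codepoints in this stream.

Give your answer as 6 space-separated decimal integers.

Byte[0]=76: 1-byte ASCII. cp=U+0076
Byte[1]=E2: 3-byte lead, need 2 cont bytes. acc=0x2
Byte[2]=9B: continuation. acc=(acc<<6)|0x1B=0x9B
Byte[3]=8E: continuation. acc=(acc<<6)|0x0E=0x26CE
Completed: cp=U+26CE (starts at byte 1)
Byte[4]=D5: 2-byte lead, need 1 cont bytes. acc=0x15
Byte[5]=81: continuation. acc=(acc<<6)|0x01=0x541
Completed: cp=U+0541 (starts at byte 4)
Byte[6]=4F: 1-byte ASCII. cp=U+004F
Byte[7]=D7: 2-byte lead, need 1 cont bytes. acc=0x17
Byte[8]=B0: continuation. acc=(acc<<6)|0x30=0x5F0
Completed: cp=U+05F0 (starts at byte 7)
Byte[9]=EB: 3-byte lead, need 2 cont bytes. acc=0xB
Byte[10]=83: continuation. acc=(acc<<6)|0x03=0x2C3
Byte[11]=87: continuation. acc=(acc<<6)|0x07=0xB0C7
Completed: cp=U+B0C7 (starts at byte 9)

Answer: 0 1 4 6 7 9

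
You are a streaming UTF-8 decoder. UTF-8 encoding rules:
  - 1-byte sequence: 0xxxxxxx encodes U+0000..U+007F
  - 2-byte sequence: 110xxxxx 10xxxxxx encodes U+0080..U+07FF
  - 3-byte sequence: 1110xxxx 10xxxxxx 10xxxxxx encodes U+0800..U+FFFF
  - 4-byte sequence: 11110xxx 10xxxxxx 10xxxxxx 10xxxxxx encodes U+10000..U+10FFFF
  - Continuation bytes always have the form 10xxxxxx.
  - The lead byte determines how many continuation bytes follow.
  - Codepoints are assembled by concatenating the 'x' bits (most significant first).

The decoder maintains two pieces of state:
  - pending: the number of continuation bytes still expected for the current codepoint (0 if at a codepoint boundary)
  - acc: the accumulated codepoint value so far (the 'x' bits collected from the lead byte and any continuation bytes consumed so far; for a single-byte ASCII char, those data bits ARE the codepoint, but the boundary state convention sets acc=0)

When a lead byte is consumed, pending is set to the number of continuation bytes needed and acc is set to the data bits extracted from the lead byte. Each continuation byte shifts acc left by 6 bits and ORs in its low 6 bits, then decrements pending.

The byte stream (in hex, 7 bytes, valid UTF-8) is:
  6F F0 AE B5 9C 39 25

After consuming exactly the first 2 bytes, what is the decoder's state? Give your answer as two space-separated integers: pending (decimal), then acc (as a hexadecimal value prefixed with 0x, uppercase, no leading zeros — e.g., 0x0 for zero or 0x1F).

Byte[0]=6F: 1-byte. pending=0, acc=0x0
Byte[1]=F0: 4-byte lead. pending=3, acc=0x0

Answer: 3 0x0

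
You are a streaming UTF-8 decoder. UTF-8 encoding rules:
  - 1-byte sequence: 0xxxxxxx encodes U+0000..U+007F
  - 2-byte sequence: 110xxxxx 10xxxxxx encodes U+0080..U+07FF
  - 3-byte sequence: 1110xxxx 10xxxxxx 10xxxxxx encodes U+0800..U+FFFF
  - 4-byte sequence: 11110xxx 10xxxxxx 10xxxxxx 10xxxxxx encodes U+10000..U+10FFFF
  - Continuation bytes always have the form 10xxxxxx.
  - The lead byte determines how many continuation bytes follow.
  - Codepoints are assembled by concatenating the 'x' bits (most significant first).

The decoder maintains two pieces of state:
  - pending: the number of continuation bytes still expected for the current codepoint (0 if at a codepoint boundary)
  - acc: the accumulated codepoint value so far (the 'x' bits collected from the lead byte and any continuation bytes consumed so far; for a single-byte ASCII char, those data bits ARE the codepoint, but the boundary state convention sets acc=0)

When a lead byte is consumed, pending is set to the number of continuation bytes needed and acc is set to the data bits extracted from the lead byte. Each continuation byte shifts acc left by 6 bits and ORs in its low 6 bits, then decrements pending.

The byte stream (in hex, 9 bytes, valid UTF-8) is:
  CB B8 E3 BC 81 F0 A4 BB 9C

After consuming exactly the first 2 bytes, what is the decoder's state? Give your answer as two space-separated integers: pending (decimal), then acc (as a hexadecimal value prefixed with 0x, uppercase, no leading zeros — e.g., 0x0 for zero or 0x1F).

Answer: 0 0x2F8

Derivation:
Byte[0]=CB: 2-byte lead. pending=1, acc=0xB
Byte[1]=B8: continuation. acc=(acc<<6)|0x38=0x2F8, pending=0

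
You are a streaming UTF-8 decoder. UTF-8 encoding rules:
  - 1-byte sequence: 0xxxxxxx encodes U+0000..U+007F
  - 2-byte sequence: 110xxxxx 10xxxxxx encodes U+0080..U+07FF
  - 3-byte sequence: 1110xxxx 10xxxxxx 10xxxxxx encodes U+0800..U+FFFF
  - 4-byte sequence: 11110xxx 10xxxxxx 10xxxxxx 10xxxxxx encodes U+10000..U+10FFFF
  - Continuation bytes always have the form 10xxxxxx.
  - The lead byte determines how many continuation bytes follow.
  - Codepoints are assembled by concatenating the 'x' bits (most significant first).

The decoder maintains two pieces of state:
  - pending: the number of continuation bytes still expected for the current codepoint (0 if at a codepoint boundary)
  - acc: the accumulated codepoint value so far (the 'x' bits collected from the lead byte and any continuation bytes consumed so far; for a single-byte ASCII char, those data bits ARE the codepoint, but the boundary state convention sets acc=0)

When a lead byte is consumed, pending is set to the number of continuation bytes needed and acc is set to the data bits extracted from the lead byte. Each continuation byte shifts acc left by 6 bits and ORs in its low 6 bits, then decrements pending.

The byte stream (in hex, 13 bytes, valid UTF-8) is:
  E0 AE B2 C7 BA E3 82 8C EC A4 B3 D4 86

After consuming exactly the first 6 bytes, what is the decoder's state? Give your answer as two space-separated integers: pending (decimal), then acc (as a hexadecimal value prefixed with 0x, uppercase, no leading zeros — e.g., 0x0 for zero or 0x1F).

Answer: 2 0x3

Derivation:
Byte[0]=E0: 3-byte lead. pending=2, acc=0x0
Byte[1]=AE: continuation. acc=(acc<<6)|0x2E=0x2E, pending=1
Byte[2]=B2: continuation. acc=(acc<<6)|0x32=0xBB2, pending=0
Byte[3]=C7: 2-byte lead. pending=1, acc=0x7
Byte[4]=BA: continuation. acc=(acc<<6)|0x3A=0x1FA, pending=0
Byte[5]=E3: 3-byte lead. pending=2, acc=0x3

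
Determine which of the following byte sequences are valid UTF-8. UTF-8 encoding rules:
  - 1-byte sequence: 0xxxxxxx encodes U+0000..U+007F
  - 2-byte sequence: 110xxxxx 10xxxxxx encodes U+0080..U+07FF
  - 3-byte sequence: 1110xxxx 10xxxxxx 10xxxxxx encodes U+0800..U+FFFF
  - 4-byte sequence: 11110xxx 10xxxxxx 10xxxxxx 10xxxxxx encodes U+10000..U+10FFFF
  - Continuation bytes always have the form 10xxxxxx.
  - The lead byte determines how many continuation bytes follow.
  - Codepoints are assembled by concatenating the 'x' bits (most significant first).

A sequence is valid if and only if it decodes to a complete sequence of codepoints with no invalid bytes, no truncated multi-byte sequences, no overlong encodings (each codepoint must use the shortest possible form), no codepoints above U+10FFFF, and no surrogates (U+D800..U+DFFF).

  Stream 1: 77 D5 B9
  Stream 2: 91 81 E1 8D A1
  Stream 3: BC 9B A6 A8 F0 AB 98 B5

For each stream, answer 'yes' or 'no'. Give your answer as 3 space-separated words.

Answer: yes no no

Derivation:
Stream 1: decodes cleanly. VALID
Stream 2: error at byte offset 0. INVALID
Stream 3: error at byte offset 0. INVALID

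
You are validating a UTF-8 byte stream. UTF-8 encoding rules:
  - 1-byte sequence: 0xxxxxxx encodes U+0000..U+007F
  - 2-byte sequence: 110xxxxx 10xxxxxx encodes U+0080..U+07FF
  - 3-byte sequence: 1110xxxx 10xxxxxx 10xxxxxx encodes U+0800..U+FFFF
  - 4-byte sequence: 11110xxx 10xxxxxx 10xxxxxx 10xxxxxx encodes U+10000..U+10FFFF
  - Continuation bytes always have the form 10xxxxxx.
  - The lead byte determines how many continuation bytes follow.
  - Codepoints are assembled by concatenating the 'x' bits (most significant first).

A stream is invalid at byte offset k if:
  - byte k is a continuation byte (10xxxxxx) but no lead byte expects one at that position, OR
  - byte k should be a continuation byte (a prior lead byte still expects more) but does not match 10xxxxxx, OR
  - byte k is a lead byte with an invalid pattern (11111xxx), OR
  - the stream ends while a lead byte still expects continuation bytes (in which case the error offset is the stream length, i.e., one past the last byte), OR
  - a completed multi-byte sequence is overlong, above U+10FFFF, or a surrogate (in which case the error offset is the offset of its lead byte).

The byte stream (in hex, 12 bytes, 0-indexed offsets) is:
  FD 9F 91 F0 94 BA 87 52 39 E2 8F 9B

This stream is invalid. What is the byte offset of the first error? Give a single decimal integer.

Answer: 0

Derivation:
Byte[0]=FD: INVALID lead byte (not 0xxx/110x/1110/11110)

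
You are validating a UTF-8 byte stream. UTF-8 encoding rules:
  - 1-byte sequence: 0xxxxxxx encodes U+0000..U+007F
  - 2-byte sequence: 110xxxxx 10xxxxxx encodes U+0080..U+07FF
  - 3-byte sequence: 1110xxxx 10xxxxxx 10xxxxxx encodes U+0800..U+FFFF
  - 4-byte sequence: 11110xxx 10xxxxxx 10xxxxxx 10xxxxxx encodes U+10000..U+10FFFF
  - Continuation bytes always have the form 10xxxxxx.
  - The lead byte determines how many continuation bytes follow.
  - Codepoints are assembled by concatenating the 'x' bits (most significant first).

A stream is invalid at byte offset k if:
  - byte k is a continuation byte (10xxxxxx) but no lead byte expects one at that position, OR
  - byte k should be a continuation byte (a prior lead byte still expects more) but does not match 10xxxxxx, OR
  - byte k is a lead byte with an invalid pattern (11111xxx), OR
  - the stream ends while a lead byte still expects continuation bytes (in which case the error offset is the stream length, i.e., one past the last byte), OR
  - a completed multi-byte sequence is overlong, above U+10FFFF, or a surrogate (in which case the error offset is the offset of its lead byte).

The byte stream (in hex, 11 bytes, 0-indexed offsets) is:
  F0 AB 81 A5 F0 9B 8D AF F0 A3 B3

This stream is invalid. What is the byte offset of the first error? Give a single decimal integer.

Answer: 11

Derivation:
Byte[0]=F0: 4-byte lead, need 3 cont bytes. acc=0x0
Byte[1]=AB: continuation. acc=(acc<<6)|0x2B=0x2B
Byte[2]=81: continuation. acc=(acc<<6)|0x01=0xAC1
Byte[3]=A5: continuation. acc=(acc<<6)|0x25=0x2B065
Completed: cp=U+2B065 (starts at byte 0)
Byte[4]=F0: 4-byte lead, need 3 cont bytes. acc=0x0
Byte[5]=9B: continuation. acc=(acc<<6)|0x1B=0x1B
Byte[6]=8D: continuation. acc=(acc<<6)|0x0D=0x6CD
Byte[7]=AF: continuation. acc=(acc<<6)|0x2F=0x1B36F
Completed: cp=U+1B36F (starts at byte 4)
Byte[8]=F0: 4-byte lead, need 3 cont bytes. acc=0x0
Byte[9]=A3: continuation. acc=(acc<<6)|0x23=0x23
Byte[10]=B3: continuation. acc=(acc<<6)|0x33=0x8F3
Byte[11]: stream ended, expected continuation. INVALID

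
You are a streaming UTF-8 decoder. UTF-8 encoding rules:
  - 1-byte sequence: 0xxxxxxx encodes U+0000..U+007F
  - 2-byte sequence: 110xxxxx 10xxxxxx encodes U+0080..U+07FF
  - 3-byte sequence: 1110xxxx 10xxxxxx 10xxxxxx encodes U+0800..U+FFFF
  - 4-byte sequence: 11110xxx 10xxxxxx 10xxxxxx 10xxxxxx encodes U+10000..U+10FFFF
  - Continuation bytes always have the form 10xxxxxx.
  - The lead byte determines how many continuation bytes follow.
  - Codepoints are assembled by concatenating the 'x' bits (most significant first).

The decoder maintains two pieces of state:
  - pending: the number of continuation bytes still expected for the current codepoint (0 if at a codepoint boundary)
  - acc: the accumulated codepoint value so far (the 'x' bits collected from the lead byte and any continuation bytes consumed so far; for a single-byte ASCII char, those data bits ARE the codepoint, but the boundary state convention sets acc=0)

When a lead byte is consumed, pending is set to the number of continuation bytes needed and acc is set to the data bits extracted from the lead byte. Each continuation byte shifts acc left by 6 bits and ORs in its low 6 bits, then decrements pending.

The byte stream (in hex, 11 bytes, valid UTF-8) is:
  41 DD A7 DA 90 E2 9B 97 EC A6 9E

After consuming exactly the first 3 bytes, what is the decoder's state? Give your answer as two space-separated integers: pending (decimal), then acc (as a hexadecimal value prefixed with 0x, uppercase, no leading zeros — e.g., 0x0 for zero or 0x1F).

Answer: 0 0x767

Derivation:
Byte[0]=41: 1-byte. pending=0, acc=0x0
Byte[1]=DD: 2-byte lead. pending=1, acc=0x1D
Byte[2]=A7: continuation. acc=(acc<<6)|0x27=0x767, pending=0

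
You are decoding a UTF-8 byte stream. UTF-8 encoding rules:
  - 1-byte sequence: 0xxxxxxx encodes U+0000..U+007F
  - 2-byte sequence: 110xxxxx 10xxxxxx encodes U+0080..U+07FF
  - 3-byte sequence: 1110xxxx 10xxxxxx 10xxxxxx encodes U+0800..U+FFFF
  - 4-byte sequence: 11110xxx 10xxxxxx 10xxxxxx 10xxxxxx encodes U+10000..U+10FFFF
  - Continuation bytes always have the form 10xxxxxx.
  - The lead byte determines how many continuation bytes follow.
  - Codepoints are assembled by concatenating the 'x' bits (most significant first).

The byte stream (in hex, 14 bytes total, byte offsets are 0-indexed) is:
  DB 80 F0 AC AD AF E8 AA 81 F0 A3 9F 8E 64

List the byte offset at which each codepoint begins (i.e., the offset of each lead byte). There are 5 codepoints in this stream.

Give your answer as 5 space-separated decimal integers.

Answer: 0 2 6 9 13

Derivation:
Byte[0]=DB: 2-byte lead, need 1 cont bytes. acc=0x1B
Byte[1]=80: continuation. acc=(acc<<6)|0x00=0x6C0
Completed: cp=U+06C0 (starts at byte 0)
Byte[2]=F0: 4-byte lead, need 3 cont bytes. acc=0x0
Byte[3]=AC: continuation. acc=(acc<<6)|0x2C=0x2C
Byte[4]=AD: continuation. acc=(acc<<6)|0x2D=0xB2D
Byte[5]=AF: continuation. acc=(acc<<6)|0x2F=0x2CB6F
Completed: cp=U+2CB6F (starts at byte 2)
Byte[6]=E8: 3-byte lead, need 2 cont bytes. acc=0x8
Byte[7]=AA: continuation. acc=(acc<<6)|0x2A=0x22A
Byte[8]=81: continuation. acc=(acc<<6)|0x01=0x8A81
Completed: cp=U+8A81 (starts at byte 6)
Byte[9]=F0: 4-byte lead, need 3 cont bytes. acc=0x0
Byte[10]=A3: continuation. acc=(acc<<6)|0x23=0x23
Byte[11]=9F: continuation. acc=(acc<<6)|0x1F=0x8DF
Byte[12]=8E: continuation. acc=(acc<<6)|0x0E=0x237CE
Completed: cp=U+237CE (starts at byte 9)
Byte[13]=64: 1-byte ASCII. cp=U+0064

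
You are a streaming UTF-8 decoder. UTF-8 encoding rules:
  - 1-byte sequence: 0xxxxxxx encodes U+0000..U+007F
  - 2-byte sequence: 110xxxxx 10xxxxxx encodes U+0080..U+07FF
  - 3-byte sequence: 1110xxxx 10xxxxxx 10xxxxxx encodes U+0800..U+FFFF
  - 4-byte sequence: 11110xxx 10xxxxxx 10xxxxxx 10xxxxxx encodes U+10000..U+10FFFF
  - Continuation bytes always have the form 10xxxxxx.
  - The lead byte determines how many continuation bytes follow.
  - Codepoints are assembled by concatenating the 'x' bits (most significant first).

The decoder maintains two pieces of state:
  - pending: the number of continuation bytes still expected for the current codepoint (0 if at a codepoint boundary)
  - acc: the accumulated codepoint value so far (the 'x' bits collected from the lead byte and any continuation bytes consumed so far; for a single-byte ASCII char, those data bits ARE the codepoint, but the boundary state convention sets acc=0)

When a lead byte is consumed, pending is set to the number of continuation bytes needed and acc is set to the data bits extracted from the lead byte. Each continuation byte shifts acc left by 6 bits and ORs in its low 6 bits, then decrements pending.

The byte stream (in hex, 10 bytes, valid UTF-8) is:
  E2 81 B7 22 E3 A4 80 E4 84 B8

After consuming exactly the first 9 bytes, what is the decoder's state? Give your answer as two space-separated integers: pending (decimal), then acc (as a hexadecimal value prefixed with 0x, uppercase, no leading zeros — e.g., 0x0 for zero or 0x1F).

Answer: 1 0x104

Derivation:
Byte[0]=E2: 3-byte lead. pending=2, acc=0x2
Byte[1]=81: continuation. acc=(acc<<6)|0x01=0x81, pending=1
Byte[2]=B7: continuation. acc=(acc<<6)|0x37=0x2077, pending=0
Byte[3]=22: 1-byte. pending=0, acc=0x0
Byte[4]=E3: 3-byte lead. pending=2, acc=0x3
Byte[5]=A4: continuation. acc=(acc<<6)|0x24=0xE4, pending=1
Byte[6]=80: continuation. acc=(acc<<6)|0x00=0x3900, pending=0
Byte[7]=E4: 3-byte lead. pending=2, acc=0x4
Byte[8]=84: continuation. acc=(acc<<6)|0x04=0x104, pending=1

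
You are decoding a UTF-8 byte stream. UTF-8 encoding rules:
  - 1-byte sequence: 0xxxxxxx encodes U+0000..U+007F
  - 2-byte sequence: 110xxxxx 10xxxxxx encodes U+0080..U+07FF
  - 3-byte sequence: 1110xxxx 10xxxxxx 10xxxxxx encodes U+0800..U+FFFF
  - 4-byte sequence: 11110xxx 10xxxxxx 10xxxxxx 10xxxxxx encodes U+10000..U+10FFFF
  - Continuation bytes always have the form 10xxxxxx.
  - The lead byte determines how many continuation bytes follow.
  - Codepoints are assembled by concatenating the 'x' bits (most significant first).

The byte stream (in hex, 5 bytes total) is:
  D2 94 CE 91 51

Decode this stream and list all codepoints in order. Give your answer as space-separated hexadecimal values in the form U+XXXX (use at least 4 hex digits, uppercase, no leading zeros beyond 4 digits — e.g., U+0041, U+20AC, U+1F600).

Byte[0]=D2: 2-byte lead, need 1 cont bytes. acc=0x12
Byte[1]=94: continuation. acc=(acc<<6)|0x14=0x494
Completed: cp=U+0494 (starts at byte 0)
Byte[2]=CE: 2-byte lead, need 1 cont bytes. acc=0xE
Byte[3]=91: continuation. acc=(acc<<6)|0x11=0x391
Completed: cp=U+0391 (starts at byte 2)
Byte[4]=51: 1-byte ASCII. cp=U+0051

Answer: U+0494 U+0391 U+0051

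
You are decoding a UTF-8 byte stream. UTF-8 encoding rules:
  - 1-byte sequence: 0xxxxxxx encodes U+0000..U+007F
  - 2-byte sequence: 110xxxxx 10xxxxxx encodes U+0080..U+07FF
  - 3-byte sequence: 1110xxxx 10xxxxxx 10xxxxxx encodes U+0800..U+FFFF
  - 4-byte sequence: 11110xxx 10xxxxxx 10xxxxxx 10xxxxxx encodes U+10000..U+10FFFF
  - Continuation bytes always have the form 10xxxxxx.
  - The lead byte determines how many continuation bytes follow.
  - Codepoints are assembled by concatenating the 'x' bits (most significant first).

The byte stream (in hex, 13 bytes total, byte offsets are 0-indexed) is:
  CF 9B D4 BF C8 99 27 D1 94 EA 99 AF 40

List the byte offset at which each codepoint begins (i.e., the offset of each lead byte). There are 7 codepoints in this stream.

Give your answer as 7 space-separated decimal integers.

Byte[0]=CF: 2-byte lead, need 1 cont bytes. acc=0xF
Byte[1]=9B: continuation. acc=(acc<<6)|0x1B=0x3DB
Completed: cp=U+03DB (starts at byte 0)
Byte[2]=D4: 2-byte lead, need 1 cont bytes. acc=0x14
Byte[3]=BF: continuation. acc=(acc<<6)|0x3F=0x53F
Completed: cp=U+053F (starts at byte 2)
Byte[4]=C8: 2-byte lead, need 1 cont bytes. acc=0x8
Byte[5]=99: continuation. acc=(acc<<6)|0x19=0x219
Completed: cp=U+0219 (starts at byte 4)
Byte[6]=27: 1-byte ASCII. cp=U+0027
Byte[7]=D1: 2-byte lead, need 1 cont bytes. acc=0x11
Byte[8]=94: continuation. acc=(acc<<6)|0x14=0x454
Completed: cp=U+0454 (starts at byte 7)
Byte[9]=EA: 3-byte lead, need 2 cont bytes. acc=0xA
Byte[10]=99: continuation. acc=(acc<<6)|0x19=0x299
Byte[11]=AF: continuation. acc=(acc<<6)|0x2F=0xA66F
Completed: cp=U+A66F (starts at byte 9)
Byte[12]=40: 1-byte ASCII. cp=U+0040

Answer: 0 2 4 6 7 9 12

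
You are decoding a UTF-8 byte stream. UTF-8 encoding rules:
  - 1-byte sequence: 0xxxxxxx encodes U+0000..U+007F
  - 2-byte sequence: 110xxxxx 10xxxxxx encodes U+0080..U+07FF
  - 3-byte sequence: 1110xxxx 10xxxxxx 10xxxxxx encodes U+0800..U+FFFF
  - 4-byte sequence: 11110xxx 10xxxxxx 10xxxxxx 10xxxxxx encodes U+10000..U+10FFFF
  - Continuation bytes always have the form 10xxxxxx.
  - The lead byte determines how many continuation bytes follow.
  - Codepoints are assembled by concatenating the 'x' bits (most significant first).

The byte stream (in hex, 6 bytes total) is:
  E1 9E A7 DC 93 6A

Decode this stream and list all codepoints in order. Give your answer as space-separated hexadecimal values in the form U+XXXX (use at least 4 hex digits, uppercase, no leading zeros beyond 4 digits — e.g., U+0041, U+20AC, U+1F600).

Answer: U+17A7 U+0713 U+006A

Derivation:
Byte[0]=E1: 3-byte lead, need 2 cont bytes. acc=0x1
Byte[1]=9E: continuation. acc=(acc<<6)|0x1E=0x5E
Byte[2]=A7: continuation. acc=(acc<<6)|0x27=0x17A7
Completed: cp=U+17A7 (starts at byte 0)
Byte[3]=DC: 2-byte lead, need 1 cont bytes. acc=0x1C
Byte[4]=93: continuation. acc=(acc<<6)|0x13=0x713
Completed: cp=U+0713 (starts at byte 3)
Byte[5]=6A: 1-byte ASCII. cp=U+006A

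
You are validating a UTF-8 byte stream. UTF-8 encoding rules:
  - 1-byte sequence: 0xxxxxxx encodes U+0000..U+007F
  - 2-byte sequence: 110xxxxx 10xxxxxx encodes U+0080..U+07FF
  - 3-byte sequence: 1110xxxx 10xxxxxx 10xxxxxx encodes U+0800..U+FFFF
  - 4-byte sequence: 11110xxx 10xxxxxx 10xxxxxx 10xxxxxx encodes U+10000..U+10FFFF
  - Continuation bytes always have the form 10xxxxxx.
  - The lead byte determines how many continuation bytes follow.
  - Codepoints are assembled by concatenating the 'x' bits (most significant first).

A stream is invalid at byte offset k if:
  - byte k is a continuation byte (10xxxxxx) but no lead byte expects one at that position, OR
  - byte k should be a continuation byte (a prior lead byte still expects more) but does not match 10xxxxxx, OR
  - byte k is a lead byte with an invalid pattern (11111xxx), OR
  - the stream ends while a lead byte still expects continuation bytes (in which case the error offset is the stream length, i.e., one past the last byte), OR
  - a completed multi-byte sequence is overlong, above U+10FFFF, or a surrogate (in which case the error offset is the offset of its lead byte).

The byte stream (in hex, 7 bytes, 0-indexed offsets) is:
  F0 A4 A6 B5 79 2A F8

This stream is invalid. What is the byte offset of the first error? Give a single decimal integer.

Byte[0]=F0: 4-byte lead, need 3 cont bytes. acc=0x0
Byte[1]=A4: continuation. acc=(acc<<6)|0x24=0x24
Byte[2]=A6: continuation. acc=(acc<<6)|0x26=0x926
Byte[3]=B5: continuation. acc=(acc<<6)|0x35=0x249B5
Completed: cp=U+249B5 (starts at byte 0)
Byte[4]=79: 1-byte ASCII. cp=U+0079
Byte[5]=2A: 1-byte ASCII. cp=U+002A
Byte[6]=F8: INVALID lead byte (not 0xxx/110x/1110/11110)

Answer: 6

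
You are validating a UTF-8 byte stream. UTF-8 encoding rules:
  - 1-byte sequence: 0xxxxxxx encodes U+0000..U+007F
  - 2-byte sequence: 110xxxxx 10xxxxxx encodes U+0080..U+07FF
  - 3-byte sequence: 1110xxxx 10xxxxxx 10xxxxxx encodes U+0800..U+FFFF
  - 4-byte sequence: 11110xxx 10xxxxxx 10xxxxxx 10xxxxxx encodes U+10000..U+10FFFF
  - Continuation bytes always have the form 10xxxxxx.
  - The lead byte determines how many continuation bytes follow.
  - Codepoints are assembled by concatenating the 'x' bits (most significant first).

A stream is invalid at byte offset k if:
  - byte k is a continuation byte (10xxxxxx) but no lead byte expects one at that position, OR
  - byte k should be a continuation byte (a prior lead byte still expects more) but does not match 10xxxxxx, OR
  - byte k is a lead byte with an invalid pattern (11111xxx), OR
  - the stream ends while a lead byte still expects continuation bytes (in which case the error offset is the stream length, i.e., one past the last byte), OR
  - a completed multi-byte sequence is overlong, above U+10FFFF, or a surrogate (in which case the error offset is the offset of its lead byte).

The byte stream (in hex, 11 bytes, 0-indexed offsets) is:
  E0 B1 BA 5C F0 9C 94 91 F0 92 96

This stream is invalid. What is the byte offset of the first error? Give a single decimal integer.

Answer: 11

Derivation:
Byte[0]=E0: 3-byte lead, need 2 cont bytes. acc=0x0
Byte[1]=B1: continuation. acc=(acc<<6)|0x31=0x31
Byte[2]=BA: continuation. acc=(acc<<6)|0x3A=0xC7A
Completed: cp=U+0C7A (starts at byte 0)
Byte[3]=5C: 1-byte ASCII. cp=U+005C
Byte[4]=F0: 4-byte lead, need 3 cont bytes. acc=0x0
Byte[5]=9C: continuation. acc=(acc<<6)|0x1C=0x1C
Byte[6]=94: continuation. acc=(acc<<6)|0x14=0x714
Byte[7]=91: continuation. acc=(acc<<6)|0x11=0x1C511
Completed: cp=U+1C511 (starts at byte 4)
Byte[8]=F0: 4-byte lead, need 3 cont bytes. acc=0x0
Byte[9]=92: continuation. acc=(acc<<6)|0x12=0x12
Byte[10]=96: continuation. acc=(acc<<6)|0x16=0x496
Byte[11]: stream ended, expected continuation. INVALID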